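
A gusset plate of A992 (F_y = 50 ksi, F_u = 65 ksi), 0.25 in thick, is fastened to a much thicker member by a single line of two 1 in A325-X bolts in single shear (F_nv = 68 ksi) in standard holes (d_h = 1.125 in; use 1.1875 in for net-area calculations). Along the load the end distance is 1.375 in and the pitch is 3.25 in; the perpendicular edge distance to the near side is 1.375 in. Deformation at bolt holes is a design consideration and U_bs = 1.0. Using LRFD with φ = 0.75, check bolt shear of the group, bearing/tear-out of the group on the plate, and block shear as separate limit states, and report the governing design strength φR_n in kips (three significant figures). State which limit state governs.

30.3 kips (block shear governs)

Bolt shear: A_b = π·1²/4 = 0.7854 in²; R_n = 68 × 0.7854 × 2 × 1 = 106.8 kips → 0.75 × 106.8 = 80.1 kips.
Bearing: edge l_c = 0.8125, r_n = 15.84 kips; interior l_c = 2.125, r_n = 39 kips; R_n = 15.84 + 1·39 = 54.84 kips → 41.1 kips.
Block shear: A_gv = 1.156, A_nv = 0.7109, A_nt = 0.1953 in²; R_n = min(0.6F_uA_nv, 0.6F_yA_gv) + U_bs·F_u·A_nt = 40.42 kips → 30.3 kips.
Block shear governs: 30.3 kips.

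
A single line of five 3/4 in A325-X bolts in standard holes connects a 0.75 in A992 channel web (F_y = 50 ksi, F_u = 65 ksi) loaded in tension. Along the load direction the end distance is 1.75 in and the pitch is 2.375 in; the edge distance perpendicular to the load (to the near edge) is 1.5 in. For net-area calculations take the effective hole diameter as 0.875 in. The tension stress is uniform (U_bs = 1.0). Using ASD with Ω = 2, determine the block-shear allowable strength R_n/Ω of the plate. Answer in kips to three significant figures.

Shear plane L_v = 1.75 + 4·2.375 = 11.25 in; A_gv = 11.25 × 0.75 = 8.438 in².
A_nv = (11.25 − 4.5·0.875) × 0.75 = 5.484 in².
A_nt = (1.5 − 0.5·0.875) × 0.75 = 0.7969 in².
0.6 F_u A_nv = 213.9 kips; 0.6 F_y A_gv = 253.1 kips → shear rupture governs the shear term.
R_n = 213.9 + 1.0 × 65 × 0.7969 = 265.7 kips.
Allowable strength R_n/Ω = 265.7 / 2 = 133 kips.

133 kips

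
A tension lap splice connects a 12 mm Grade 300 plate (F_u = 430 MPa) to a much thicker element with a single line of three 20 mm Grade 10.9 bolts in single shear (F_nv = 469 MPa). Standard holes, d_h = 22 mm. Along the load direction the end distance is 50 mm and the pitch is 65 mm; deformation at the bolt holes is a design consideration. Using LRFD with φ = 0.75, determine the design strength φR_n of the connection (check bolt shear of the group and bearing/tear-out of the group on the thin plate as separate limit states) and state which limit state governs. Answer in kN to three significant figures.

Bolt shear: A_b = π·20²/4 = 314.2 mm²; R_n = 469 × 314.2 × 3 × 1 / 1000 = 442 kN → 0.75 × 442 = 332 kN.
Bearing (1.2 l_c t F_u ≤ 2.4 d t F_u): upper limit = 2.4·20·12·430 / 1000 = 247.7 kN.
  Edge l_c = 50 − 22/2 = 39 → r_n = 241.5 kN; interior l_c = 65 − 22 = 43 → r_n = 247.7 kN.
  R_n,bearing = 1·241.5 + 2·247.7 = 736.8 kN → 0.75 × 736.8 = 553 kN.
Bolt shear governs: 332 kN.

332 kN (bolt shear governs)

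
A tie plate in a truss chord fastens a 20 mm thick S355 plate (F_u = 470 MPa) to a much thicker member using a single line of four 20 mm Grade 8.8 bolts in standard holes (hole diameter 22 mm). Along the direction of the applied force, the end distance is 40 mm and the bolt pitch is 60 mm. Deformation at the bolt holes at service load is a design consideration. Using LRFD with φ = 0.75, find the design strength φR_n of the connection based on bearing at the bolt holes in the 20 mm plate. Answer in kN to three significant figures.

Per bolt r_n = 1.2 l_c t F_u ≤ 2.4 d t F_u; upper limit = 2.4 × 20 × 20 × 470 / 1000 = 451.2 kN.
Edge bolt: l_c = 40 − 22/2 = 29 mm → 1.2 × 29 × 20 × 470 / 1000 = 327.1 → r_n = 327.1 kN.
Interior bolts: l_c = 60 − 22 = 38 mm → 1.2 × 38 × 20 × 470 / 1000 = 428.6 → r_n = 428.6 kN.
R_n = 1 × 327.1 + 3 × 428.6 = 1613 kN.
Design strength φR_n = 0.75 × 1613 = 1210 kN.

1210 kN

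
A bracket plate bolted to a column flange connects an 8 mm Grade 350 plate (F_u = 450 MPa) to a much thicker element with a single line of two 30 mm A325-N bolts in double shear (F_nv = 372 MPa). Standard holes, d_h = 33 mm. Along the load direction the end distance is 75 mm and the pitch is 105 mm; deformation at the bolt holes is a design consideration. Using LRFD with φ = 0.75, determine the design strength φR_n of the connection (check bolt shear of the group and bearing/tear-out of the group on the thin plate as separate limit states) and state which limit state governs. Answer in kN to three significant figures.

Bolt shear: A_b = π·30²/4 = 706.9 mm²; R_n = 372 × 706.9 × 2 × 2 / 1000 = 1052 kN → 0.75 × 1052 = 789 kN.
Bearing (1.2 l_c t F_u ≤ 2.4 d t F_u): upper limit = 2.4·30·8·450 / 1000 = 259.2 kN.
  Edge l_c = 75 − 33/2 = 58.5 → r_n = 252.7 kN; interior l_c = 105 − 33 = 72 → r_n = 259.2 kN.
  R_n,bearing = 1·252.7 + 1·259.2 = 511.9 kN → 0.75 × 511.9 = 384 kN.
Bearing governs: 384 kN.

384 kN (bearing governs)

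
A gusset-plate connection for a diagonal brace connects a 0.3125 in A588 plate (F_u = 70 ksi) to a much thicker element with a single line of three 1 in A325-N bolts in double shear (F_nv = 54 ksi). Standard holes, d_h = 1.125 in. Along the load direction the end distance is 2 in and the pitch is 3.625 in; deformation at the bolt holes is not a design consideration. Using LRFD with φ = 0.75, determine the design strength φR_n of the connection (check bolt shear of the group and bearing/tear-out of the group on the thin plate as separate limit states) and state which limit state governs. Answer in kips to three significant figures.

134 kips (bearing governs)

Bolt shear: A_b = π·1²/4 = 0.7854 in²; R_n = 54 × 0.7854 × 3 × 2 = 254.5 kips → 0.75 × 254.5 = 191 kips.
Bearing (1.5 l_c t F_u ≤ 3.0 d t F_u): upper limit = 3.0·1·0.3125·70 = 65.62 kips.
  Edge l_c = 2 − 1.125/2 = 1.438 → r_n = 47.17 kips; interior l_c = 3.625 − 1.125 = 2.5 → r_n = 65.62 kips.
  R_n,bearing = 1·47.17 + 2·65.62 = 178.4 kips → 0.75 × 178.4 = 134 kips.
Bearing governs: 134 kips.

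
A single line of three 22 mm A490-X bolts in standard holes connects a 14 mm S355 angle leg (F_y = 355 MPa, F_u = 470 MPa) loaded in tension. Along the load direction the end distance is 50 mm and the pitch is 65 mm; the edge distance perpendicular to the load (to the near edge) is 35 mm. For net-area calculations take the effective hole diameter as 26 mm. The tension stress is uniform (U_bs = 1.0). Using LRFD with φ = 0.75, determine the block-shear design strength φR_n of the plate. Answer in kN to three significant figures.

Shear plane L_v = 50 + 2·65 = 180 mm; A_gv = 180 × 14 = 2520 mm².
A_nv = (180 − 2.5·26) × 14 = 1610 mm².
A_nt = (35 − 0.5·26) × 14 = 308 mm².
0.6 F_u A_nv = 454 kN; 0.6 F_y A_gv = 536.8 kN → shear rupture governs the shear term.
R_n = 454 + 1.0 × 470 × 308 / 1000 = 598.8 kN.
Design strength φR_n = 0.75 × 598.8 = 449 kN.

449 kN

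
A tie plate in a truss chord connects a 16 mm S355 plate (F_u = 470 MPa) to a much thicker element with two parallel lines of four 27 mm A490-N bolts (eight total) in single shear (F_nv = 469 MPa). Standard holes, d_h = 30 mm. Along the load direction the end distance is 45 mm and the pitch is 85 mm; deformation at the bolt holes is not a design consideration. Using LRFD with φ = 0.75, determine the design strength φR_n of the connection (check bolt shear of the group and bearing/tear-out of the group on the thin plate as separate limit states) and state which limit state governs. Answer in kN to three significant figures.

1610 kN (bolt shear governs)

Bolt shear: A_b = π·27²/4 = 572.6 mm²; R_n = 469 × 572.6 × 8 × 1 / 1000 = 2148 kN → 0.75 × 2148 = 1610 kN.
Bearing (1.5 l_c t F_u ≤ 3.0 d t F_u): upper limit = 3.0·27·16·470 / 1000 = 609.1 kN.
  Edge l_c = 45 − 30/2 = 30 → r_n = 338.4 kN; interior l_c = 85 − 30 = 55 → r_n = 609.1 kN.
  R_n,bearing = 2·338.4 + 6·609.1 = 4332 kN → 0.75 × 4332 = 3250 kN.
Bolt shear governs: 1610 kN.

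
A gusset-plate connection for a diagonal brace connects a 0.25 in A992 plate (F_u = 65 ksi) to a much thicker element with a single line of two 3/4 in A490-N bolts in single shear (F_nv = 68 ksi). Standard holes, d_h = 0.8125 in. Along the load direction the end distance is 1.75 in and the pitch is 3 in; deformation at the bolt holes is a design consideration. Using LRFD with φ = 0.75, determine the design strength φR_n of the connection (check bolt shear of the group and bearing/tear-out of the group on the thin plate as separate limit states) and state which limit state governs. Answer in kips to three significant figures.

41.6 kips (bearing governs)

Bolt shear: A_b = π·0.75²/4 = 0.4418 in²; R_n = 68 × 0.4418 × 2 × 1 = 60.08 kips → 0.75 × 60.08 = 45.1 kips.
Bearing (1.2 l_c t F_u ≤ 2.4 d t F_u): upper limit = 2.4·0.75·0.25·65 = 29.25 kips.
  Edge l_c = 1.75 − 0.8125/2 = 1.344 → r_n = 26.2 kips; interior l_c = 3 − 0.8125 = 2.188 → r_n = 29.25 kips.
  R_n,bearing = 1·26.2 + 1·29.25 = 55.45 kips → 0.75 × 55.45 = 41.6 kips.
Bearing governs: 41.6 kips.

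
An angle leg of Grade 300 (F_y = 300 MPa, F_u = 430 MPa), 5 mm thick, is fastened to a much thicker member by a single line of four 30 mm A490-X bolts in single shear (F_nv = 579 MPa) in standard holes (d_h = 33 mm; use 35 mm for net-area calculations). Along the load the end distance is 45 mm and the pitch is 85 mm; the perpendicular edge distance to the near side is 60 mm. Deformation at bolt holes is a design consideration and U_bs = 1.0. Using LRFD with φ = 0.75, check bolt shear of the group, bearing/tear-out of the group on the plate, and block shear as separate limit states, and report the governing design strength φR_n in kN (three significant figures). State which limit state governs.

240 kN (block shear governs)

Bolt shear: A_b = π·30²/4 = 706.9 mm²; R_n = 579 × 706.9 × 4 × 1 / 1000 = 1637 kN → 0.75 × 1637 = 1230 kN.
Bearing: edge l_c = 28.5, r_n = 73.53 kN; interior l_c = 52, r_n = 134.2 kN; R_n = 73.53 + 3·134.2 = 476 kN → 357 kN.
Block shear: A_gv = 1500, A_nv = 887.5, A_nt = 212.5 mm²; R_n = min(0.6F_uA_nv, 0.6F_yA_gv) + U_bs·F_u·A_nt = 320.4 kN → 240 kN.
Block shear governs: 240 kN.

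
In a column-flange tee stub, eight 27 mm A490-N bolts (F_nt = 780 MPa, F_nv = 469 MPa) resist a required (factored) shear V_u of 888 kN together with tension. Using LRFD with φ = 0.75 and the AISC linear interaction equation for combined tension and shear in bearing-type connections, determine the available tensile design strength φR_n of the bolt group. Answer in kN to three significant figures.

A_b = π·27²/4 = 572.6 mm²; f_rv = 888 × 1000 / (8 × 572.6) = 193.9 MPa.
F'_nt = 1.3 F_nt − (F_nt / φF_nv) f_rv = 1.3·780 − (780/(0.75·469))·193.9 = 584.1 MPa, capped at F_nt → F'_nt = 584.1 MPa.
R_n = F'_nt · A_b · n = 584.1 × 572.6 × 8 / 1000 = 2675 kN.
Design strength φR_n = 0.75 × 2675 = 2010 kN.

2010 kN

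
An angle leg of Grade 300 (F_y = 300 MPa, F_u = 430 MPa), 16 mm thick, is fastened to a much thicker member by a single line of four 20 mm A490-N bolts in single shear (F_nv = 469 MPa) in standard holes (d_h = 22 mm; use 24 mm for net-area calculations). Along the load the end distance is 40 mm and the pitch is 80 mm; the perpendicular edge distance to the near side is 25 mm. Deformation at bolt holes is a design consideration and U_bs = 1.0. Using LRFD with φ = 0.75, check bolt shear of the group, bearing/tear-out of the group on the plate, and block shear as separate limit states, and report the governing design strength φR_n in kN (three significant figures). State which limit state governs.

Bolt shear: A_b = π·20²/4 = 314.2 mm²; R_n = 469 × 314.2 × 4 × 1 / 1000 = 589.4 kN → 0.75 × 589.4 = 442 kN.
Bearing: edge l_c = 29, r_n = 239.4 kN; interior l_c = 58, r_n = 330.2 kN; R_n = 239.4 + 3·330.2 = 1230 kN → 923 kN.
Block shear: A_gv = 4480, A_nv = 3136, A_nt = 208 mm²; R_n = min(0.6F_uA_nv, 0.6F_yA_gv) + U_bs·F_u·A_nt = 895.8 kN → 672 kN.
Bolt shear governs: 442 kN.

442 kN (bolt shear governs)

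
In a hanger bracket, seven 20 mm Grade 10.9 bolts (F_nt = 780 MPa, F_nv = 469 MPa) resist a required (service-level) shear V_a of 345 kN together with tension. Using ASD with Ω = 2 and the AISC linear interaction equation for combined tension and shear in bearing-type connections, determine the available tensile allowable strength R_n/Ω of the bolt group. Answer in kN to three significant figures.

541 kN

A_b = π·20²/4 = 314.2 mm²; f_rv = 345 × 1000 / (7 × 314.2) = 156.9 MPa.
F'_nt = 1.3 F_nt − (Ω F_nt / F_nv) f_rv = 1.3·780 − (2·780/469)·156.9 = 492.2 MPa, capped at F_nt → F'_nt = 492.2 MPa.
R_n = F'_nt · A_b · n = 492.2 × 314.2 × 7 / 1000 = 1082 kN.
Allowable strength R_n/Ω = 1082 / 2 = 541 kN.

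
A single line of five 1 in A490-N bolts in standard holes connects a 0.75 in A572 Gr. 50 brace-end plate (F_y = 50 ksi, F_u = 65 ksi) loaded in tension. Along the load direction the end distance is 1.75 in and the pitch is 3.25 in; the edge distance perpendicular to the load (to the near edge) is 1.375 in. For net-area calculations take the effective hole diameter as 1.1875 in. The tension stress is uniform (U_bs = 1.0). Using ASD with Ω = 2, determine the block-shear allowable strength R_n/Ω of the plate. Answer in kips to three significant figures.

Shear plane L_v = 1.75 + 4·3.25 = 14.75 in; A_gv = 14.75 × 0.75 = 11.06 in².
A_nv = (14.75 − 4.5·1.1875) × 0.75 = 7.055 in².
A_nt = (1.375 − 0.5·1.1875) × 0.75 = 0.5859 in².
0.6 F_u A_nv = 275.1 kips; 0.6 F_y A_gv = 331.9 kips → shear rupture governs the shear term.
R_n = 275.1 + 1.0 × 65 × 0.5859 = 313.2 kips.
Allowable strength R_n/Ω = 313.2 / 2 = 157 kips.

157 kips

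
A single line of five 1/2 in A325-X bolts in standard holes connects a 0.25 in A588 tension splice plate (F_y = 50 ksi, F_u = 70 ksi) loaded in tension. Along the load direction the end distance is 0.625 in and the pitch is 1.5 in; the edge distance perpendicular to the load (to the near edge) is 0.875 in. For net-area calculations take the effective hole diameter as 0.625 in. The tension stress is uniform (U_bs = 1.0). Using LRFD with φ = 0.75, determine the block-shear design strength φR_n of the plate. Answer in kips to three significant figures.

Shear plane L_v = 0.625 + 4·1.5 = 6.625 in; A_gv = 6.625 × 0.25 = 1.656 in².
A_nv = (6.625 − 4.5·0.625) × 0.25 = 0.9531 in².
A_nt = (0.875 − 0.5·0.625) × 0.25 = 0.1406 in².
0.6 F_u A_nv = 40.03 kips; 0.6 F_y A_gv = 49.69 kips → shear rupture governs the shear term.
R_n = 40.03 + 1.0 × 70 × 0.1406 = 49.88 kips.
Design strength φR_n = 0.75 × 49.88 = 37.4 kips.

37.4 kips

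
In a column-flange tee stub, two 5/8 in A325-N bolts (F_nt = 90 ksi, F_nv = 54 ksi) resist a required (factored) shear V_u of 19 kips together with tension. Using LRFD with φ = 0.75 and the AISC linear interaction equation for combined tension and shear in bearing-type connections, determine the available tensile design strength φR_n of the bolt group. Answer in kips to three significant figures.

22.2 kips

A_b = π·0.625²/4 = 0.3068 in²; f_rv = 19 / (2 × 0.3068) = 30.97 ksi.
F'_nt = 1.3 F_nt − (F_nt / φF_nv) f_rv = 1.3·90 − (90/(0.75·54))·30.97 = 48.19 ksi, capped at F_nt → F'_nt = 48.19 ksi.
R_n = F'_nt · A_b · n = 48.19 × 0.3068 × 2 = 29.57 kips.
Design strength φR_n = 0.75 × 29.57 = 22.2 kips.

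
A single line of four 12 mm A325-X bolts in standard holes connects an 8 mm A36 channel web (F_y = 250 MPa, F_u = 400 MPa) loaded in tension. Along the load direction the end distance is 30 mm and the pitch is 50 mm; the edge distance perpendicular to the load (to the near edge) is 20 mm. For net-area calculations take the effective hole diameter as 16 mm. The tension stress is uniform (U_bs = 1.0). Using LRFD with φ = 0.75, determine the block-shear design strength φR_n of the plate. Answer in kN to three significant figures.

191 kN

Shear plane L_v = 30 + 3·50 = 180 mm; A_gv = 180 × 8 = 1440 mm².
A_nv = (180 − 3.5·16) × 8 = 992 mm².
A_nt = (20 − 0.5·16) × 8 = 96 mm².
0.6 F_u A_nv = 238.1 kN; 0.6 F_y A_gv = 216 kN → shear yielding governs the shear term.
R_n = 216 + 1.0 × 400 × 96 / 1000 = 254.4 kN.
Design strength φR_n = 0.75 × 254.4 = 191 kN.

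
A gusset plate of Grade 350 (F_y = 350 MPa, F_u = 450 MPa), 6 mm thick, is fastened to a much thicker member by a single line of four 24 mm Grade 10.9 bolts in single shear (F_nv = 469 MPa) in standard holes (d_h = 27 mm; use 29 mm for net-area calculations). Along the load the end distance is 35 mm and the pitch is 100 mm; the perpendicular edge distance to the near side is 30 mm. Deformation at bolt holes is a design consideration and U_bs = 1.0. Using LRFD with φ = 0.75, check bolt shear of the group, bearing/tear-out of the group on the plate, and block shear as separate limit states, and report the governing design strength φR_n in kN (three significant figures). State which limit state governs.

315 kN (block shear governs)

Bolt shear: A_b = π·24²/4 = 452.4 mm²; R_n = 469 × 452.4 × 4 × 1 / 1000 = 848.7 kN → 0.75 × 848.7 = 637 kN.
Bearing: edge l_c = 21.5, r_n = 69.66 kN; interior l_c = 73, r_n = 155.5 kN; R_n = 69.66 + 3·155.5 = 536.2 kN → 402 kN.
Block shear: A_gv = 2010, A_nv = 1401, A_nt = 93 mm²; R_n = min(0.6F_uA_nv, 0.6F_yA_gv) + U_bs·F_u·A_nt = 420.1 kN → 315 kN.
Block shear governs: 315 kN.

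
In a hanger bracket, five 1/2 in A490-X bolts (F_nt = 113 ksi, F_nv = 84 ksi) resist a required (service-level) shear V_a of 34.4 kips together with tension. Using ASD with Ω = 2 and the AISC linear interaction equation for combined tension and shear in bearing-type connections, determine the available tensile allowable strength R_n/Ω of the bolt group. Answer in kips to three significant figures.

A_b = π·0.5²/4 = 0.1963 in²; f_rv = 34.4 / (5 × 0.1963) = 35.04 ksi.
F'_nt = 1.3 F_nt − (Ω F_nt / F_nv) f_rv = 1.3·113 − (2·113/84)·35.04 = 52.63 ksi, capped at F_nt → F'_nt = 52.63 ksi.
R_n = F'_nt · A_b · n = 52.63 × 0.1963 × 5 = 51.67 kips.
Allowable strength R_n/Ω = 51.67 / 2 = 25.8 kips.

25.8 kips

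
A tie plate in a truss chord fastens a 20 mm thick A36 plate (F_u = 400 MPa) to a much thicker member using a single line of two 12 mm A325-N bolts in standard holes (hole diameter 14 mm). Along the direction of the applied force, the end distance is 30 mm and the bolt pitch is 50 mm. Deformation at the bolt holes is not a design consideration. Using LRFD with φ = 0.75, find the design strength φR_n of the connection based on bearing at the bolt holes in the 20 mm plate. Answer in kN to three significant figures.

423 kN

Per bolt r_n = 1.5 l_c t F_u ≤ 3.0 d t F_u; upper limit = 3.0 × 12 × 20 × 400 / 1000 = 288 kN.
Edge bolt: l_c = 30 − 14/2 = 23 mm → 1.5 × 23 × 20 × 400 / 1000 = 276 → r_n = 276 kN.
Interior bolts: l_c = 50 − 14 = 36 mm → 1.5 × 36 × 20 × 400 / 1000 = 432 → r_n = 288 kN.
R_n = 1 × 276 + 1 × 288 = 564 kN.
Design strength φR_n = 0.75 × 564 = 423 kN.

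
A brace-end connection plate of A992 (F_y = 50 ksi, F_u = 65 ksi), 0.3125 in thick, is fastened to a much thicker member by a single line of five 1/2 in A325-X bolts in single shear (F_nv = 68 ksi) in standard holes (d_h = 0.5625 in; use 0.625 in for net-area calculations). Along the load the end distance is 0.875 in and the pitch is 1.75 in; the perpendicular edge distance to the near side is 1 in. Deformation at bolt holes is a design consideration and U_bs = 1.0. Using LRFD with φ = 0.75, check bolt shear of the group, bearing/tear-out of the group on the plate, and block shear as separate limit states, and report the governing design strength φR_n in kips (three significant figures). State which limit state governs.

Bolt shear: A_b = π·0.5²/4 = 0.1963 in²; R_n = 68 × 0.1963 × 5 × 1 = 66.76 kips → 0.75 × 66.76 = 50.1 kips.
Bearing: edge l_c = 0.5938, r_n = 14.47 kips; interior l_c = 1.188, r_n = 24.38 kips; R_n = 14.47 + 4·24.38 = 112 kips → 84 kips.
Block shear: A_gv = 2.461, A_nv = 1.582, A_nt = 0.2148 in²; R_n = min(0.6F_uA_nv, 0.6F_yA_gv) + U_bs·F_u·A_nt = 75.66 kips → 56.7 kips.
Bolt shear governs: 50.1 kips.

50.1 kips (bolt shear governs)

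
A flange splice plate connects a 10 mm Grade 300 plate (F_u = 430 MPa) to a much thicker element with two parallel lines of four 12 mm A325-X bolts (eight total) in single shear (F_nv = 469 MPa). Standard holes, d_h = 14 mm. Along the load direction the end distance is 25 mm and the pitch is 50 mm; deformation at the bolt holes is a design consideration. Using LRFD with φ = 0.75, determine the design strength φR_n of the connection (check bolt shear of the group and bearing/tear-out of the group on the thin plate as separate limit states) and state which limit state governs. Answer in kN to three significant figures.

318 kN (bolt shear governs)

Bolt shear: A_b = π·12²/4 = 113.1 mm²; R_n = 469 × 113.1 × 8 × 1 / 1000 = 424.3 kN → 0.75 × 424.3 = 318 kN.
Bearing (1.2 l_c t F_u ≤ 2.4 d t F_u): upper limit = 2.4·12·10·430 / 1000 = 123.8 kN.
  Edge l_c = 25 − 14/2 = 18 → r_n = 92.88 kN; interior l_c = 50 − 14 = 36 → r_n = 123.8 kN.
  R_n,bearing = 2·92.88 + 6·123.8 = 928.8 kN → 0.75 × 928.8 = 697 kN.
Bolt shear governs: 318 kN.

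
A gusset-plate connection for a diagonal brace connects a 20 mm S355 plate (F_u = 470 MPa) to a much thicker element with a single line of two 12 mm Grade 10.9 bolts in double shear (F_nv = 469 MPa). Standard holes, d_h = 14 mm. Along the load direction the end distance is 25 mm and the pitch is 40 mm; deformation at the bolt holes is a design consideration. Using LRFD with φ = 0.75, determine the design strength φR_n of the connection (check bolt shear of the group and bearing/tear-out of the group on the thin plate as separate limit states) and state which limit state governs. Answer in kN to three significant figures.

Bolt shear: A_b = π·12²/4 = 113.1 mm²; R_n = 469 × 113.1 × 2 × 2 / 1000 = 212.2 kN → 0.75 × 212.2 = 159 kN.
Bearing (1.2 l_c t F_u ≤ 2.4 d t F_u): upper limit = 2.4·12·20·470 / 1000 = 270.7 kN.
  Edge l_c = 25 − 14/2 = 18 → r_n = 203 kN; interior l_c = 40 − 14 = 26 → r_n = 270.7 kN.
  R_n,bearing = 1·203 + 1·270.7 = 473.8 kN → 0.75 × 473.8 = 355 kN.
Bolt shear governs: 159 kN.

159 kN (bolt shear governs)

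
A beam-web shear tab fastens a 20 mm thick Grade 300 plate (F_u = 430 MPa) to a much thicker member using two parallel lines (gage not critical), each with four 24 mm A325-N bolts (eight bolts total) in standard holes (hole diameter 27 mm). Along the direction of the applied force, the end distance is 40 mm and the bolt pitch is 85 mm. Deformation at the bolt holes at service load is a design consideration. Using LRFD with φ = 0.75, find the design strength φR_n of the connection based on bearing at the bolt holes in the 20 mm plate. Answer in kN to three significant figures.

2640 kN

Per bolt r_n = 1.2 l_c t F_u ≤ 2.4 d t F_u; upper limit = 2.4 × 24 × 20 × 430 / 1000 = 495.4 kN.
Edge bolt: l_c = 40 − 27/2 = 26.5 mm → 1.2 × 26.5 × 20 × 430 / 1000 = 273.5 → r_n = 273.5 kN.
Interior bolts: l_c = 85 − 27 = 58 mm → 1.2 × 58 × 20 × 430 / 1000 = 598.6 → r_n = 495.4 kN.
R_n = 2 × 273.5 + 6 × 495.4 = 3519 kN.
Design strength φR_n = 0.75 × 3519 = 2640 kN.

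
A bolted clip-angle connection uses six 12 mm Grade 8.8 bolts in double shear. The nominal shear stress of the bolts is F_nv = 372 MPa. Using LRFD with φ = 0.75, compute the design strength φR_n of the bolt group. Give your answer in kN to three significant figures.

A_b = π × 12² / 4 = 113.1 mm².
R_n = F_nv · A_b · n · n_s = 372 × 113.1 × 6 × 2 / 1000 = 504.9 kN.
Design strength φR_n = 0.75 × 504.9 = 379 kN.

379 kN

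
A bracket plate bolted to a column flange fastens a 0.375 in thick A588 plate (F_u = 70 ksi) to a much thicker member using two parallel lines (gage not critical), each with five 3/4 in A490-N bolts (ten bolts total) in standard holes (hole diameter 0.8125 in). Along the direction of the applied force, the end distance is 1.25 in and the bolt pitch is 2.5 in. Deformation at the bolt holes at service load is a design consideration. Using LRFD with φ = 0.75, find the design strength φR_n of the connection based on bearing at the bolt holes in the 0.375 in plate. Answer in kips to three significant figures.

323 kips

Per bolt r_n = 1.2 l_c t F_u ≤ 2.4 d t F_u; upper limit = 2.4 × 0.75 × 0.375 × 70 = 47.25 kips.
Edge bolt: l_c = 1.25 − 0.8125/2 = 0.8438 in → 1.2 × 0.8438 × 0.375 × 70 = 26.58 → r_n = 26.58 kips.
Interior bolts: l_c = 2.5 − 0.8125 = 1.688 in → 1.2 × 1.688 × 0.375 × 70 = 53.16 → r_n = 47.25 kips.
R_n = 2 × 26.58 + 8 × 47.25 = 431.2 kips.
Design strength φR_n = 0.75 × 431.2 = 323 kips.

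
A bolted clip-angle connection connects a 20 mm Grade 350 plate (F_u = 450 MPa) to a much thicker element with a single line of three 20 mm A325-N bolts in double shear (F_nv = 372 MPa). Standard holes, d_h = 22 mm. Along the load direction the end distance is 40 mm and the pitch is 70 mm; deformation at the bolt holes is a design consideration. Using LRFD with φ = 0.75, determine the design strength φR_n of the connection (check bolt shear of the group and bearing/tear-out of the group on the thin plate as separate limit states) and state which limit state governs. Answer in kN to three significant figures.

526 kN (bolt shear governs)

Bolt shear: A_b = π·20²/4 = 314.2 mm²; R_n = 372 × 314.2 × 3 × 2 / 1000 = 701.2 kN → 0.75 × 701.2 = 526 kN.
Bearing (1.2 l_c t F_u ≤ 2.4 d t F_u): upper limit = 2.4·20·20·450 / 1000 = 432 kN.
  Edge l_c = 40 − 22/2 = 29 → r_n = 313.2 kN; interior l_c = 70 − 22 = 48 → r_n = 432 kN.
  R_n,bearing = 1·313.2 + 2·432 = 1177 kN → 0.75 × 1177 = 883 kN.
Bolt shear governs: 526 kN.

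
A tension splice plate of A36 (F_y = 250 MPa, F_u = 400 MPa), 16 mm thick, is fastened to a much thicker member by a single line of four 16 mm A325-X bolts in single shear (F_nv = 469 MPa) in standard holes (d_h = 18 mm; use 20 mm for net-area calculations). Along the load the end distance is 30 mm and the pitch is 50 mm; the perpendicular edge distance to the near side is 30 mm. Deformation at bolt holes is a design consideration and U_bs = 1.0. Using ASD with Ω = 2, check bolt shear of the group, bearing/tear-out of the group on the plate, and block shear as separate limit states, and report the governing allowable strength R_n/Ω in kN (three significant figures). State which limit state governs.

189 kN (bolt shear governs)

Bolt shear: A_b = π·16²/4 = 201.1 mm²; R_n = 469 × 201.1 × 4 × 1 / 1000 = 377.2 kN → 377.2 / 2 = 189 kN.
Bearing: edge l_c = 21, r_n = 161.3 kN; interior l_c = 32, r_n = 245.8 kN; R_n = 161.3 + 3·245.8 = 898.6 kN → 449 kN.
Block shear: A_gv = 2880, A_nv = 1760, A_nt = 320 mm²; R_n = min(0.6F_uA_nv, 0.6F_yA_gv) + U_bs·F_u·A_nt = 550.4 kN → 275 kN.
Bolt shear governs: 189 kN.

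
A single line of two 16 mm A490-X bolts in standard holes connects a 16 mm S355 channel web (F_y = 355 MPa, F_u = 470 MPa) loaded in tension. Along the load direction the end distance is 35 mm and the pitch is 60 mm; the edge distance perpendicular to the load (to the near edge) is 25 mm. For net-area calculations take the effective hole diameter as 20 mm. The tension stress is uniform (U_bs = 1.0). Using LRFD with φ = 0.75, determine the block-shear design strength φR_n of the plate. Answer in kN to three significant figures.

305 kN

Shear plane L_v = 35 + 1·60 = 95 mm; A_gv = 95 × 16 = 1520 mm².
A_nv = (95 − 1.5·20) × 16 = 1040 mm².
A_nt = (25 − 0.5·20) × 16 = 240 mm².
0.6 F_u A_nv = 293.3 kN; 0.6 F_y A_gv = 323.8 kN → shear rupture governs the shear term.
R_n = 293.3 + 1.0 × 470 × 240 / 1000 = 406.1 kN.
Design strength φR_n = 0.75 × 406.1 = 305 kN.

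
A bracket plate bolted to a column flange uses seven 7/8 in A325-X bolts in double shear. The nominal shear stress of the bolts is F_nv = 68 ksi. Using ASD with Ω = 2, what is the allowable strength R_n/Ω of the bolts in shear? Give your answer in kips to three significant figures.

286 kips

A_b = π × 0.875² / 4 = 0.6013 in².
R_n = F_nv · A_b · n · n_s = 68 × 0.6013 × 7 × 2 = 572.5 kips.
Allowable strength R_n/Ω = 572.5 / 2 = 286 kips.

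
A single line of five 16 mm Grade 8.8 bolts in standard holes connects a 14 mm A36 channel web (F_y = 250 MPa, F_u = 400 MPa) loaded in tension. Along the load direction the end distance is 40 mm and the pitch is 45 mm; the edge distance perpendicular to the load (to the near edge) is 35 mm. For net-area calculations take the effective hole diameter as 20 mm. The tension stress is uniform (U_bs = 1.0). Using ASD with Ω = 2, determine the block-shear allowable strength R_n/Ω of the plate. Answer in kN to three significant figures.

288 kN

Shear plane L_v = 40 + 4·45 = 220 mm; A_gv = 220 × 14 = 3080 mm².
A_nv = (220 − 4.5·20) × 14 = 1820 mm².
A_nt = (35 − 0.5·20) × 14 = 350 mm².
0.6 F_u A_nv = 436.8 kN; 0.6 F_y A_gv = 462 kN → shear rupture governs the shear term.
R_n = 436.8 + 1.0 × 400 × 350 / 1000 = 576.8 kN.
Allowable strength R_n/Ω = 576.8 / 2 = 288 kN.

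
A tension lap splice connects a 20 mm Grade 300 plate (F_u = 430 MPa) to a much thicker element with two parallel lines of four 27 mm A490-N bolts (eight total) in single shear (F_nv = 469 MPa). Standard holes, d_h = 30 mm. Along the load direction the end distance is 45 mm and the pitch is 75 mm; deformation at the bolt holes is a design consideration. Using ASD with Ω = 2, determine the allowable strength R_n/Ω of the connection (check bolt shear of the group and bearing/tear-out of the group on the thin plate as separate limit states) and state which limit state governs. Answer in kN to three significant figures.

Bolt shear: A_b = π·27²/4 = 572.6 mm²; R_n = 469 × 572.6 × 8 × 1 / 1000 = 2148 kN → 2148 / 2 = 1070 kN.
Bearing (1.2 l_c t F_u ≤ 2.4 d t F_u): upper limit = 2.4·27·20·430 / 1000 = 557.3 kN.
  Edge l_c = 45 − 30/2 = 30 → r_n = 309.6 kN; interior l_c = 75 − 30 = 45 → r_n = 464.4 kN.
  R_n,bearing = 2·309.6 + 6·464.4 = 3406 kN → 3406 / 2 = 1700 kN.
Bolt shear governs: 1070 kN.

1070 kN (bolt shear governs)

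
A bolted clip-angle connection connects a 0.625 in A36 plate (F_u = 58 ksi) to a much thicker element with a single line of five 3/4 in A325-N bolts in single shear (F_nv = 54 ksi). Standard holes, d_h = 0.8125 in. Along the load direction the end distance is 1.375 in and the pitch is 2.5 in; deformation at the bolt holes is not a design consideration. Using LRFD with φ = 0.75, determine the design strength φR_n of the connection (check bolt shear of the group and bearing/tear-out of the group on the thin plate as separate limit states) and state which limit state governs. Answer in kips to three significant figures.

Bolt shear: A_b = π·0.75²/4 = 0.4418 in²; R_n = 54 × 0.4418 × 5 × 1 = 119.3 kips → 0.75 × 119.3 = 89.5 kips.
Bearing (1.5 l_c t F_u ≤ 3.0 d t F_u): upper limit = 3.0·0.75·0.625·58 = 81.56 kips.
  Edge l_c = 1.375 − 0.8125/2 = 0.9688 → r_n = 52.68 kips; interior l_c = 2.5 − 0.8125 = 1.688 → r_n = 81.56 kips.
  R_n,bearing = 1·52.68 + 4·81.56 = 378.9 kips → 0.75 × 378.9 = 284 kips.
Bolt shear governs: 89.5 kips.

89.5 kips (bolt shear governs)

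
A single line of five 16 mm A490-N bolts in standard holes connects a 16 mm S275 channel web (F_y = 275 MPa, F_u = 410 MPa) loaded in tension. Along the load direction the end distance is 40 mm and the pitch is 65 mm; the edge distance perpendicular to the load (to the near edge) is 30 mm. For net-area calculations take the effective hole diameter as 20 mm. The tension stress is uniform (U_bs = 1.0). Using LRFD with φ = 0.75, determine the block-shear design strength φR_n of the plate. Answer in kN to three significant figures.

Shear plane L_v = 40 + 4·65 = 300 mm; A_gv = 300 × 16 = 4800 mm².
A_nv = (300 − 4.5·20) × 16 = 3360 mm².
A_nt = (30 − 0.5·20) × 16 = 320 mm².
0.6 F_u A_nv = 826.6 kN; 0.6 F_y A_gv = 792 kN → shear yielding governs the shear term.
R_n = 792 + 1.0 × 410 × 320 / 1000 = 923.2 kN.
Design strength φR_n = 0.75 × 923.2 = 692 kN.

692 kN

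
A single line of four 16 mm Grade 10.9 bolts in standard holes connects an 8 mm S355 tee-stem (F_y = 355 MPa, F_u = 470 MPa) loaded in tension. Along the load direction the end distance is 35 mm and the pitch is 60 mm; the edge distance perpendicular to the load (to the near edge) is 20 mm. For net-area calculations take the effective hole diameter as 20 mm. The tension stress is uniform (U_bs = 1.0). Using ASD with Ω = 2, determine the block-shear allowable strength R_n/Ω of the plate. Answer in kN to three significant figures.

182 kN

Shear plane L_v = 35 + 3·60 = 215 mm; A_gv = 215 × 8 = 1720 mm².
A_nv = (215 − 3.5·20) × 8 = 1160 mm².
A_nt = (20 − 0.5·20) × 8 = 80 mm².
0.6 F_u A_nv = 327.1 kN; 0.6 F_y A_gv = 366.4 kN → shear rupture governs the shear term.
R_n = 327.1 + 1.0 × 470 × 80 / 1000 = 364.7 kN.
Allowable strength R_n/Ω = 364.7 / 2 = 182 kN.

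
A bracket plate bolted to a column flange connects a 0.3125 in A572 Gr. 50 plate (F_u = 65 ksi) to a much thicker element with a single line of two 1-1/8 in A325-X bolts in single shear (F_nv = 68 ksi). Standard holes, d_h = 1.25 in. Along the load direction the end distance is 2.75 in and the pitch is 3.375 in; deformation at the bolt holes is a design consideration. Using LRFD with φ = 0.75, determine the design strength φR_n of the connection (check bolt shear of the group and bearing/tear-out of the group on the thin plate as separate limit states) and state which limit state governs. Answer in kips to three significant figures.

77.7 kips (bearing governs)

Bolt shear: A_b = π·1.125²/4 = 0.994 in²; R_n = 68 × 0.994 × 2 × 1 = 135.2 kips → 0.75 × 135.2 = 101 kips.
Bearing (1.2 l_c t F_u ≤ 2.4 d t F_u): upper limit = 2.4·1.125·0.3125·65 = 54.84 kips.
  Edge l_c = 2.75 − 1.25/2 = 2.125 → r_n = 51.8 kips; interior l_c = 3.375 − 1.25 = 2.125 → r_n = 51.8 kips.
  R_n,bearing = 1·51.8 + 1·51.8 = 103.6 kips → 0.75 × 103.6 = 77.7 kips.
Bearing governs: 77.7 kips.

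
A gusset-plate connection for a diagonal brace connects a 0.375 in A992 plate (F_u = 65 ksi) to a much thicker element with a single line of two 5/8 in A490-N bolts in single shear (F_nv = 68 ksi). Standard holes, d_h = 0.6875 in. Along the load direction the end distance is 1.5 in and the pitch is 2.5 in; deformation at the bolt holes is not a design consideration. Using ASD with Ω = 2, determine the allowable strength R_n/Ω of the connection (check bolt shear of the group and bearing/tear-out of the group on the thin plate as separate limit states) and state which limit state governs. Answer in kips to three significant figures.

Bolt shear: A_b = π·0.625²/4 = 0.3068 in²; R_n = 68 × 0.3068 × 2 × 1 = 41.72 kips → 41.72 / 2 = 20.9 kips.
Bearing (1.5 l_c t F_u ≤ 3.0 d t F_u): upper limit = 3.0·0.625·0.375·65 = 45.7 kips.
  Edge l_c = 1.5 − 0.6875/2 = 1.156 → r_n = 42.28 kips; interior l_c = 2.5 − 0.6875 = 1.812 → r_n = 45.7 kips.
  R_n,bearing = 1·42.28 + 1·45.7 = 87.98 kips → 87.98 / 2 = 44 kips.
Bolt shear governs: 20.9 kips.

20.9 kips (bolt shear governs)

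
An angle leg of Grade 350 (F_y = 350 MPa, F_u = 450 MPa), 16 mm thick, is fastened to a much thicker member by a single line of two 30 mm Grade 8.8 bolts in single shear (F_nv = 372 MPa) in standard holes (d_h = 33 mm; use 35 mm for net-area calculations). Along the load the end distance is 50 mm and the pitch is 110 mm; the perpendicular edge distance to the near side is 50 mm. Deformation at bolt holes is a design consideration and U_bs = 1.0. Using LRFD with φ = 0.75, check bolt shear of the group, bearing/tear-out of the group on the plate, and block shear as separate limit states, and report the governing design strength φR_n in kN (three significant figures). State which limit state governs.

394 kN (bolt shear governs)

Bolt shear: A_b = π·30²/4 = 706.9 mm²; R_n = 372 × 706.9 × 2 × 1 / 1000 = 525.9 kN → 0.75 × 525.9 = 394 kN.
Bearing: edge l_c = 33.5, r_n = 289.4 kN; interior l_c = 77, r_n = 518.4 kN; R_n = 289.4 + 1·518.4 = 807.8 kN → 606 kN.
Block shear: A_gv = 2560, A_nv = 1720, A_nt = 520 mm²; R_n = min(0.6F_uA_nv, 0.6F_yA_gv) + U_bs·F_u·A_nt = 698.4 kN → 524 kN.
Bolt shear governs: 394 kN.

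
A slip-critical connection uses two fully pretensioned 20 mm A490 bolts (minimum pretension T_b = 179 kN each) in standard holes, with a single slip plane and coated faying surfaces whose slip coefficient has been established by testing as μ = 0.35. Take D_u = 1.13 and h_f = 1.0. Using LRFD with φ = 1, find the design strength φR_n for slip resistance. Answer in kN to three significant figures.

R_n = μ · D_u · h_f · T_b · n_s · n_b = 0.35 × 1.13 × 1.0 × 179 × 1 × 2 = 141.6 kN.
Design strength φR_n = 1 × 141.6 = 142 kN.

142 kN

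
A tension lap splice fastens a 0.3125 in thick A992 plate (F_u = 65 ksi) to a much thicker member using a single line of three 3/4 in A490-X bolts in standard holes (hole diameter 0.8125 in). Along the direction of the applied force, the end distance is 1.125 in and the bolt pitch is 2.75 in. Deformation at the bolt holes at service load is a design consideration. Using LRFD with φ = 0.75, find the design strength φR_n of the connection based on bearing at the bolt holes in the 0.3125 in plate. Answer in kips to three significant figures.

Per bolt r_n = 1.2 l_c t F_u ≤ 2.4 d t F_u; upper limit = 2.4 × 0.75 × 0.3125 × 65 = 36.56 kips.
Edge bolt: l_c = 1.125 − 0.8125/2 = 0.7188 in → 1.2 × 0.7188 × 0.3125 × 65 = 17.52 → r_n = 17.52 kips.
Interior bolts: l_c = 2.75 − 0.8125 = 1.938 in → 1.2 × 1.938 × 0.3125 × 65 = 47.23 → r_n = 36.56 kips.
R_n = 1 × 17.52 + 2 × 36.56 = 90.64 kips.
Design strength φR_n = 0.75 × 90.64 = 68 kips.

68 kips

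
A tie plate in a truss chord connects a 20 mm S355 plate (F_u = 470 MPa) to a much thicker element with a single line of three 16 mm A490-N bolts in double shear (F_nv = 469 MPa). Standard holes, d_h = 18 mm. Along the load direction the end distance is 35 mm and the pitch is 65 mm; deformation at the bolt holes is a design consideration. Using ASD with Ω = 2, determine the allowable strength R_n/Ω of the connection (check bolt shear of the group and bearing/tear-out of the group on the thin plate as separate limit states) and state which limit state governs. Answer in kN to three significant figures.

Bolt shear: A_b = π·16²/4 = 201.1 mm²; R_n = 469 × 201.1 × 3 × 2 / 1000 = 565.8 kN → 565.8 / 2 = 283 kN.
Bearing (1.2 l_c t F_u ≤ 2.4 d t F_u): upper limit = 2.4·16·20·470 / 1000 = 361 kN.
  Edge l_c = 35 − 18/2 = 26 → r_n = 293.3 kN; interior l_c = 65 − 18 = 47 → r_n = 361 kN.
  R_n,bearing = 1·293.3 + 2·361 = 1015 kN → 1015 / 2 = 508 kN.
Bolt shear governs: 283 kN.

283 kN (bolt shear governs)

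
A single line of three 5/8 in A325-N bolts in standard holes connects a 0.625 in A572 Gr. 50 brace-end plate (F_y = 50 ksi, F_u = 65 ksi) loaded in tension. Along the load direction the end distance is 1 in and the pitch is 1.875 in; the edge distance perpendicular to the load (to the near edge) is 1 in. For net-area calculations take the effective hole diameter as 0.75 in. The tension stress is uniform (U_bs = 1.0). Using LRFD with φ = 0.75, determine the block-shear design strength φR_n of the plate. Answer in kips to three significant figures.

71.6 kips

Shear plane L_v = 1 + 2·1.875 = 4.75 in; A_gv = 4.75 × 0.625 = 2.969 in².
A_nv = (4.75 − 2.5·0.75) × 0.625 = 1.797 in².
A_nt = (1 − 0.5·0.75) × 0.625 = 0.3906 in².
0.6 F_u A_nv = 70.08 kips; 0.6 F_y A_gv = 89.06 kips → shear rupture governs the shear term.
R_n = 70.08 + 1.0 × 65 × 0.3906 = 95.47 kips.
Design strength φR_n = 0.75 × 95.47 = 71.6 kips.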